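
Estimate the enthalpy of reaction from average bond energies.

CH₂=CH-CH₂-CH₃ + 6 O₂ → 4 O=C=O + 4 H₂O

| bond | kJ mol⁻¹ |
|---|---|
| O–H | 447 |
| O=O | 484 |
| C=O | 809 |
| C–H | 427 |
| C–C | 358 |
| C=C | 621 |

Bonds broken (reactants):
  C–C: 2 × 358 = 716
  C–H: 8 × 427 = 3416
  C=C: 1 × 621 = 621
  O=O: 6 × 484 = 2904
  Σ(broken) = 7657 kJ
Bonds formed (products):
  C=O: 8 × 809 = 6472
  O–H: 8 × 447 = 3576
  Σ(formed) = 10048 kJ
ΔH = Σ(broken) − Σ(formed) = 7657 − 10048 = −2391 kJ

ΔH ≈ −2391 kJ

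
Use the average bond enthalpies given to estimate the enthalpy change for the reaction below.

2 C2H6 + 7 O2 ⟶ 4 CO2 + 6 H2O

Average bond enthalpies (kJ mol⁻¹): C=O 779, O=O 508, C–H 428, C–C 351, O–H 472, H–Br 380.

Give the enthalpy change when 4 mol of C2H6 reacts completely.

Bonds broken (reactants):
  C–C: 2 × 351 = 702
  C–H: 12 × 428 = 5136
  O=O: 7 × 508 = 3556
  Σ(broken) = 9394 kJ
Bonds formed (products):
  C=O: 8 × 779 = 6232
  O–H: 12 × 472 = 5664
  Σ(formed) = 11896 kJ
ΔH = Σ(broken) − Σ(formed) = 9394 − 11896 = −2502 kJ
For 2× the reaction as written: 2 × (−2502) = −5004 kJ

ΔH = −5004 kJ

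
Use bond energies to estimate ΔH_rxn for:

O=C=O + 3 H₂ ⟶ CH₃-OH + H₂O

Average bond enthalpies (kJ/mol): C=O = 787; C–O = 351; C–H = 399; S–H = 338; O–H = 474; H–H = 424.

Bonds broken (reactants):
  C=O: 2 × 787 = 1574
  H–H: 3 × 424 = 1272
  Σ(broken) = 2846 kJ
Bonds formed (products):
  C–H: 3 × 399 = 1197
  C–O: 1 × 351 = 351
  O–H: 3 × 474 = 1422
  Σ(formed) = 2970 kJ
ΔH = Σ(broken) − Σ(formed) = 2846 − 2970 = −124 kJ

ΔH ≈ −124 kJ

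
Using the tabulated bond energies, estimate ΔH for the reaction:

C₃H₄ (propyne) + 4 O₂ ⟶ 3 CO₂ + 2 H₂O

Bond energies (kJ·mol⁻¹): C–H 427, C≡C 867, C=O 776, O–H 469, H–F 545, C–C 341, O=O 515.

ΔH ≈ −1556 kJ

Bonds broken (reactants):
  C≡C: 1 × 867 = 867
  C–C: 1 × 341 = 341
  C–H: 4 × 427 = 1708
  O=O: 4 × 515 = 2060
  Σ(broken) = 4976 kJ
Bonds formed (products):
  C=O: 6 × 776 = 4656
  O–H: 4 × 469 = 1876
  Σ(formed) = 6532 kJ
ΔH = Σ(broken) − Σ(formed) = 4976 − 6532 = −1556 kJ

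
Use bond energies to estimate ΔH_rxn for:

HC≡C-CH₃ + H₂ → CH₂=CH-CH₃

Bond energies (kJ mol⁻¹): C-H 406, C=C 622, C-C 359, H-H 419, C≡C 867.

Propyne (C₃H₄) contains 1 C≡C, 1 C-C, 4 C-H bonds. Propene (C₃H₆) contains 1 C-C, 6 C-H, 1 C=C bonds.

Bonds broken (reactants):
  C≡C: 1 × 867 = 867
  C-C: 1 × 359 = 359
  C-H: 4 × 406 = 1624
  H-H: 1 × 419 = 419
  Σ(broken) = 3269 kJ
Bonds formed (products):
  C-C: 1 × 359 = 359
  C-H: 6 × 406 = 2436
  C=C: 1 × 622 = 622
  Σ(formed) = 3417 kJ
ΔH = Σ(broken) − Σ(formed) = 3269 − 3417 = −148 kJ

ΔH ≈ −148 kJ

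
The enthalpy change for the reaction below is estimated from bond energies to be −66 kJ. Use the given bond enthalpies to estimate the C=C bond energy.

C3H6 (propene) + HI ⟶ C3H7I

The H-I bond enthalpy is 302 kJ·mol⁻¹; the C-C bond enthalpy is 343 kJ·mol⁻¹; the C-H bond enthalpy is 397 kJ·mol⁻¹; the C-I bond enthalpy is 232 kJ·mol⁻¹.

D(C=C) ≈ 604 kJ/mol

Let D be the C=C bond energy.
Σ(broken) = 1×343 + 6×397 + 1×D + 1×302 = 3027 + D
Σ(formed) = 2×343 + 7×397 + 1×232 = 3697
ΔH = Σ(broken) − Σ(formed) = (3027 + D) − (3697) = −670 + D
Setting this equal to −66 kJ gives D = 604 kJ/mol.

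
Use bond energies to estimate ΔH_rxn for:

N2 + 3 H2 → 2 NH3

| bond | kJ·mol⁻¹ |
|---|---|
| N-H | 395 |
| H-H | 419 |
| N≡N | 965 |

ΔH ≈ −148 kJ

Bonds broken (reactants):
  H-H: 3 × 419 = 1257
  N≡N: 1 × 965 = 965
  Σ(broken) = 2222 kJ
Bonds formed (products):
  N-H: 6 × 395 = 2370
  Σ(formed) = 2370 kJ
ΔH = Σ(broken) − Σ(formed) = 2222 − 2370 = −148 kJ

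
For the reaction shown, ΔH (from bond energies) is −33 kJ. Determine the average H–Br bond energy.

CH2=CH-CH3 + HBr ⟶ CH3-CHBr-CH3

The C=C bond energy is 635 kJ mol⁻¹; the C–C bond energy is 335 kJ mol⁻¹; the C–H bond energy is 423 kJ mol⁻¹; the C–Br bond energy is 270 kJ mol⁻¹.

Let D be the H–Br bond energy.
Σ(broken) = 1×335 + 6×423 + 1×635 + 1×D = 3508 + D
Σ(formed) = 1×270 + 2×335 + 7×423 = 3901
ΔH = Σ(broken) − Σ(formed) = (3508 + D) − (3901) = −393 + D
Setting this equal to −33 kJ gives D = 360 kJ/mol.

D(H–Br) ≈ 360 kJ/mol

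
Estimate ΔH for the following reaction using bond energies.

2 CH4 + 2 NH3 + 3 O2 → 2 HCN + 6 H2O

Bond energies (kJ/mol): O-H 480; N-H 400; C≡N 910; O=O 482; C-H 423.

Bonds broken (reactants):
  C-H: 8 × 423 = 3384
  N-H: 6 × 400 = 2400
  O=O: 3 × 482 = 1446
  Σ(broken) = 7230 kJ
Bonds formed (products):
  C≡N: 2 × 910 = 1820
  C-H: 2 × 423 = 846
  O-H: 12 × 480 = 5760
  Σ(formed) = 8426 kJ
ΔH = Σ(broken) − Σ(formed) = 7230 − 8426 = −1196 kJ

ΔH ≈ −1196 kJ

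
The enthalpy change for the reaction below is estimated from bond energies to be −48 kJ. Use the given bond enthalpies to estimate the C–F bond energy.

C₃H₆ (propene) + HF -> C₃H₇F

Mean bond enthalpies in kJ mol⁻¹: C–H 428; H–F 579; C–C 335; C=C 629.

D(C–F) ≈ 493 kJ/mol

Let D be the C–F bond energy.
Σ(broken) = 1×335 + 6×428 + 1×629 + 1×579 = 4111
Σ(formed) = 2×335 + 1×D + 7×428 = 3666 + D
ΔH = Σ(broken) − Σ(formed) = (4111) − (3666 + D) = +445 − D
Setting this equal to −48 kJ gives D = 493 kJ/mol.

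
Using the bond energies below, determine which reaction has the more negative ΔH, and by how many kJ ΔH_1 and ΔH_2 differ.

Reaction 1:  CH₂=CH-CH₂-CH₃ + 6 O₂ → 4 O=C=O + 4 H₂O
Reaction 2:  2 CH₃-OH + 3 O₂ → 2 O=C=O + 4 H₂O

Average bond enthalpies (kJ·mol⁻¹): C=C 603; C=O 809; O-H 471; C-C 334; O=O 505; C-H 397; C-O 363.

Reaction 1:
  Bonds broken (reactants):
    C-C: 2 × 334 = 668
    C-H: 8 × 397 = 3176
    C=C: 1 × 603 = 603
    O=O: 6 × 505 = 3030
    Σ(broken) = 7477 kJ
  Bonds formed (products):
    C=O: 8 × 809 = 6472
    O-H: 8 × 471 = 3768
    Σ(formed) = 10240 kJ
  ΔH_1 = 7477 − 10240 = −2763 kJ
Reaction 2:
  Bonds broken (reactants):
    C-H: 6 × 397 = 2382
    C-O: 2 × 363 = 726
    O-H: 2 × 471 = 942
    O=O: 3 × 505 = 1515
    Σ(broken) = 5565 kJ
  Bonds formed (products):
    C=O: 4 × 809 = 3236
    O-H: 8 × 471 = 3768
    Σ(formed) = 7004 kJ
  ΔH_2 = 5565 − 7004 = −1439 kJ
ΔH_1 − ΔH_2 = −1324 kJ, so reaction 1 has the more negative ΔH; |ΔH_1 − ΔH_2| = 1324 kJ.

Reaction 1, by 1324 kJ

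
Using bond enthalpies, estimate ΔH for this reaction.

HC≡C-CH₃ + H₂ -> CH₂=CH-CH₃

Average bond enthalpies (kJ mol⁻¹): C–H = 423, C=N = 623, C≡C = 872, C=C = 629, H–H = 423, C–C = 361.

ΔH ≈ −180 kJ

Bonds broken (reactants):
  C≡C: 1 × 872 = 872
  C–C: 1 × 361 = 361
  C–H: 4 × 423 = 1692
  H–H: 1 × 423 = 423
  Σ(broken) = 3348 kJ
Bonds formed (products):
  C–C: 1 × 361 = 361
  C–H: 6 × 423 = 2538
  C=C: 1 × 629 = 629
  Σ(formed) = 3528 kJ
ΔH = Σ(broken) − Σ(formed) = 3348 − 3528 = −180 kJ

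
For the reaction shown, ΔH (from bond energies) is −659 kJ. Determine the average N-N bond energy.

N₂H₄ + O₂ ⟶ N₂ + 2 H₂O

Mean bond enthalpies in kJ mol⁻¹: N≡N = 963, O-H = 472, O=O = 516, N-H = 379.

D(N-N) ≈ 160 kJ/mol

Let D be the N-N bond energy.
Σ(broken) = 4×379 + 1×D + 1×516 = 2032 + D
Σ(formed) = 1×963 + 4×472 = 2851
ΔH = Σ(broken) − Σ(formed) = (2032 + D) − (2851) = −819 + D
Setting this equal to −659 kJ gives D = 160 kJ/mol.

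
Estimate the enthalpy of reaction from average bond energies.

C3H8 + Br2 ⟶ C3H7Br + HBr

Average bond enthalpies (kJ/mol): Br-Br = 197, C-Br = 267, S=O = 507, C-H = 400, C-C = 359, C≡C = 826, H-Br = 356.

Bonds broken (reactants):
  Br-Br: 1 × 197 = 197
  C-C: 2 × 359 = 718
  C-H: 8 × 400 = 3200
  Σ(broken) = 4115 kJ
Bonds formed (products):
  C-Br: 1 × 267 = 267
  C-C: 2 × 359 = 718
  C-H: 7 × 400 = 2800
  H-Br: 1 × 356 = 356
  Σ(formed) = 4141 kJ
ΔH = Σ(broken) − Σ(formed) = 4115 − 4141 = −26 kJ

ΔH ≈ −26 kJ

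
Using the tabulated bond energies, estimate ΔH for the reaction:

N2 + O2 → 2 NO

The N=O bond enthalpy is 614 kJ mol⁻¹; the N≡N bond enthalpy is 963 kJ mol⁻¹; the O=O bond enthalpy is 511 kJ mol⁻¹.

ΔH ≈ +246 kJ

Bonds broken (reactants):
  N≡N: 1 × 963 = 963
  O=O: 1 × 511 = 511
  Σ(broken) = 1474 kJ
Bonds formed (products):
  N=O: 2 × 614 = 1228
  Σ(formed) = 1228 kJ
ΔH = Σ(broken) − Σ(formed) = 1474 − 1228 = +246 kJ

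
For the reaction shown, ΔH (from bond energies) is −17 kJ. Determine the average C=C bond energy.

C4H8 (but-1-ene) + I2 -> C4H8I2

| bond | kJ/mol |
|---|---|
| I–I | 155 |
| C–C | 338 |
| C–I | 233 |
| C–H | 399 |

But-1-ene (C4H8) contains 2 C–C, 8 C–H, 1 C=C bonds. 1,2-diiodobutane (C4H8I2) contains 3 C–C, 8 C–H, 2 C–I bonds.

Let D be the C=C bond energy.
Σ(broken) = 2×338 + 8×399 + 1×D + 1×155 = 4023 + D
Σ(formed) = 3×338 + 8×399 + 2×233 = 4672
ΔH = Σ(broken) − Σ(formed) = (4023 + D) − (4672) = −649 + D
Setting this equal to −17 kJ gives D = 632 kJ/mol.

D(C=C) ≈ 632 kJ/mol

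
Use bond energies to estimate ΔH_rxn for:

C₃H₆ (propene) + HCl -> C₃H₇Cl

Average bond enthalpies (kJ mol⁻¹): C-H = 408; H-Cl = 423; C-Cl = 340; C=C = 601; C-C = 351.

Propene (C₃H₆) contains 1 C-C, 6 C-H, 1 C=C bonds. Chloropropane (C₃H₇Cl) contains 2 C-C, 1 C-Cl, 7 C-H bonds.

ΔH ≈ −75 kJ

Bonds broken (reactants):
  C-C: 1 × 351 = 351
  C-H: 6 × 408 = 2448
  C=C: 1 × 601 = 601
  H-Cl: 1 × 423 = 423
  Σ(broken) = 3823 kJ
Bonds formed (products):
  C-C: 2 × 351 = 702
  C-Cl: 1 × 340 = 340
  C-H: 7 × 408 = 2856
  Σ(formed) = 3898 kJ
ΔH = Σ(broken) − Σ(formed) = 3823 − 3898 = −75 kJ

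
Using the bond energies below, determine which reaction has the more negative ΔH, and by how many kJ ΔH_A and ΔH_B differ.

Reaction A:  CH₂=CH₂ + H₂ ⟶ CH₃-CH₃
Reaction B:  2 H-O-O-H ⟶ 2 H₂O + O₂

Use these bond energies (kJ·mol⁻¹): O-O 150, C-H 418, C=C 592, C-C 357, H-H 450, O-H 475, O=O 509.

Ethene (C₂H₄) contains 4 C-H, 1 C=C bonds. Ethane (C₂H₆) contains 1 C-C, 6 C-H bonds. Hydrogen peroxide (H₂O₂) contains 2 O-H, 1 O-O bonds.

Reaction B, by 58 kJ

Reaction A:
  Bonds broken (reactants):
    C-H: 4 × 418 = 1672
    C=C: 1 × 592 = 592
    H-H: 1 × 450 = 450
    Σ(broken) = 2714 kJ
  Bonds formed (products):
    C-C: 1 × 357 = 357
    C-H: 6 × 418 = 2508
    Σ(formed) = 2865 kJ
  ΔH_A = 2714 − 2865 = −151 kJ
Reaction B:
  Bonds broken (reactants):
    O-H: 4 × 475 = 1900
    O-O: 2 × 150 = 300
    Σ(broken) = 2200 kJ
  Bonds formed (products):
    O-H: 4 × 475 = 1900
    O=O: 1 × 509 = 509
    Σ(formed) = 2409 kJ
  ΔH_B = 2200 − 2409 = −209 kJ
ΔH_A − ΔH_B = +58 kJ, so reaction B has the more negative ΔH; |ΔH_A − ΔH_B| = 58 kJ.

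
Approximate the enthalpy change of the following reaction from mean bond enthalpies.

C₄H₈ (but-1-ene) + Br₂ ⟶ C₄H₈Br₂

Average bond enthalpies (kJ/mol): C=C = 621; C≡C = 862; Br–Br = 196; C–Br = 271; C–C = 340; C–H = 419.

Bonds broken (reactants):
  Br–Br: 1 × 196 = 196
  C–C: 2 × 340 = 680
  C–H: 8 × 419 = 3352
  C=C: 1 × 621 = 621
  Σ(broken) = 4849 kJ
Bonds formed (products):
  C–Br: 2 × 271 = 542
  C–C: 3 × 340 = 1020
  C–H: 8 × 419 = 3352
  Σ(formed) = 4914 kJ
ΔH = Σ(broken) − Σ(formed) = 4849 − 4914 = −65 kJ

ΔH ≈ −65 kJ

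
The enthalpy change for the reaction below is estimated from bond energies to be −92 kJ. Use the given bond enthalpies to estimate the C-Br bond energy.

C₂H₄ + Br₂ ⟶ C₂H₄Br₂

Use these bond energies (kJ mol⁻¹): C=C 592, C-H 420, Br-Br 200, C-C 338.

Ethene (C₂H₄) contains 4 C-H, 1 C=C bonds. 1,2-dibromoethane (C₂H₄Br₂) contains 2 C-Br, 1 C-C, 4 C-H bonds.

Let D be the C-Br bond energy.
Σ(broken) = 1×200 + 4×420 + 1×592 = 2472
Σ(formed) = 2×D + 1×338 + 4×420 = 2018 + 2D
ΔH = Σ(broken) − Σ(formed) = (2472) − (2018 + 2D) = +454 − 2D
Setting this equal to −92 kJ gives 2D = 546, so D = 273 kJ/mol.

D(C-Br) ≈ 273 kJ/mol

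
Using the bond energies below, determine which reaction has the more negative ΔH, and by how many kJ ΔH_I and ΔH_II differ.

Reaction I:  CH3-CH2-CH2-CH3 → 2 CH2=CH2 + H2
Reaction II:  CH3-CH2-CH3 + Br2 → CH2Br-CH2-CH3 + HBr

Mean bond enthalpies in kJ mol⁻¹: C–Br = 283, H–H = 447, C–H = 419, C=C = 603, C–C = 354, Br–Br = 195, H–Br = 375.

Reaction I:
  Bonds broken (reactants):
    C–C: 3 × 354 = 1062
    C–H: 10 × 419 = 4190
    Σ(broken) = 5252 kJ
  Bonds formed (products):
    C–H: 8 × 419 = 3352
    C=C: 2 × 603 = 1206
    H–H: 1 × 447 = 447
    Σ(formed) = 5005 kJ
  ΔH_I = 5252 − 5005 = +247 kJ
Reaction II:
  Bonds broken (reactants):
    Br–Br: 1 × 195 = 195
    C–C: 2 × 354 = 708
    C–H: 8 × 419 = 3352
    Σ(broken) = 4255 kJ
  Bonds formed (products):
    C–Br: 1 × 283 = 283
    C–C: 2 × 354 = 708
    C–H: 7 × 419 = 2933
    H–Br: 1 × 375 = 375
    Σ(formed) = 4299 kJ
  ΔH_II = 4255 − 4299 = −44 kJ
ΔH_I − ΔH_II = +291 kJ, so reaction II has the more negative ΔH; |ΔH_I − ΔH_II| = 291 kJ.

Reaction II, by 291 kJ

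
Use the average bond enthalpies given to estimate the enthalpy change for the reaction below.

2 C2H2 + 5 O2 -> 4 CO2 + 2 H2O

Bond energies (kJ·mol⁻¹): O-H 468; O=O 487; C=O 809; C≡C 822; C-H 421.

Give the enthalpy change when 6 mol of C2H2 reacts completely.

Bonds broken (reactants):
  C≡C: 2 × 822 = 1644
  C-H: 4 × 421 = 1684
  O=O: 5 × 487 = 2435
  Σ(broken) = 5763 kJ
Bonds formed (products):
  C=O: 8 × 809 = 6472
  O-H: 4 × 468 = 1872
  Σ(formed) = 8344 kJ
ΔH = Σ(broken) − Σ(formed) = 5763 − 8344 = −2581 kJ
For 3× the reaction as written: 3 × (−2581) = −7743 kJ

ΔH = −7743 kJ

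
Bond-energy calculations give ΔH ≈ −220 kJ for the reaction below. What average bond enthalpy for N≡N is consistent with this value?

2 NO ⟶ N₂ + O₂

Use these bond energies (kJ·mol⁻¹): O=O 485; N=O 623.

Let D be the N≡N bond energy.
Σ(broken) = 2×623 = 1246
Σ(formed) = 1×D + 1×485 = 485 + D
ΔH = Σ(broken) − Σ(formed) = (1246) − (485 + D) = +761 − D
Setting this equal to −220 kJ gives D = 981 kJ/mol.

D(N≡N) ≈ 981 kJ/mol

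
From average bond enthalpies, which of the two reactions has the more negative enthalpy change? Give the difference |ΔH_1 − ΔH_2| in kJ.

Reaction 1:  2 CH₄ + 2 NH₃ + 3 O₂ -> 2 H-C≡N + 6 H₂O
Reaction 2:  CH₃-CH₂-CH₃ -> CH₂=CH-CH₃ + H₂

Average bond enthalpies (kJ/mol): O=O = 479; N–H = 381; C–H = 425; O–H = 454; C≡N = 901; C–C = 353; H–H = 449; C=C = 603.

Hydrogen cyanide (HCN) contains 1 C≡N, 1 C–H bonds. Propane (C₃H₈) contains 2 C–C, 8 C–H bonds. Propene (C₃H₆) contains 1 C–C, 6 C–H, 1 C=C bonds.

Reaction 1:
  Bonds broken (reactants):
    C–H: 8 × 425 = 3400
    N–H: 6 × 381 = 2286
    O=O: 3 × 479 = 1437
    Σ(broken) = 7123 kJ
  Bonds formed (products):
    C≡N: 2 × 901 = 1802
    C–H: 2 × 425 = 850
    O–H: 12 × 454 = 5448
    Σ(formed) = 8100 kJ
  ΔH_1 = 7123 − 8100 = −977 kJ
Reaction 2:
  Bonds broken (reactants):
    C–C: 2 × 353 = 706
    C–H: 8 × 425 = 3400
    Σ(broken) = 4106 kJ
  Bonds formed (products):
    C–C: 1 × 353 = 353
    C–H: 6 × 425 = 2550
    C=C: 1 × 603 = 603
    H–H: 1 × 449 = 449
    Σ(formed) = 3955 kJ
  ΔH_2 = 4106 − 3955 = +151 kJ
ΔH_1 − ΔH_2 = −1128 kJ, so reaction 1 has the more negative ΔH; |ΔH_1 − ΔH_2| = 1128 kJ.

Reaction 1, by 1128 kJ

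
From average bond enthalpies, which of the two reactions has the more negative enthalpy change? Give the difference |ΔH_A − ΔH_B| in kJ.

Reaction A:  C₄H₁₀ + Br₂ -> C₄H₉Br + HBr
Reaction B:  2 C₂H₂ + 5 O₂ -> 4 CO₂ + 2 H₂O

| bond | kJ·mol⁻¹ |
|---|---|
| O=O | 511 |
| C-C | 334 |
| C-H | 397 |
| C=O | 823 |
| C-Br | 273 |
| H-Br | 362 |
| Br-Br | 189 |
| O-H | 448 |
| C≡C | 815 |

Reaction B, by 2554 kJ

Reaction A:
  Bonds broken (reactants):
    Br-Br: 1 × 189 = 189
    C-C: 3 × 334 = 1002
    C-H: 10 × 397 = 3970
    Σ(broken) = 5161 kJ
  Bonds formed (products):
    C-Br: 1 × 273 = 273
    C-C: 3 × 334 = 1002
    C-H: 9 × 397 = 3573
    H-Br: 1 × 362 = 362
    Σ(formed) = 5210 kJ
  ΔH_A = 5161 − 5210 = −49 kJ
Reaction B:
  Bonds broken (reactants):
    C≡C: 2 × 815 = 1630
    C-H: 4 × 397 = 1588
    O=O: 5 × 511 = 2555
    Σ(broken) = 5773 kJ
  Bonds formed (products):
    C=O: 8 × 823 = 6584
    O-H: 4 × 448 = 1792
    Σ(formed) = 8376 kJ
  ΔH_B = 5773 − 8376 = −2603 kJ
ΔH_A − ΔH_B = +2554 kJ, so reaction B has the more negative ΔH; |ΔH_A − ΔH_B| = 2554 kJ.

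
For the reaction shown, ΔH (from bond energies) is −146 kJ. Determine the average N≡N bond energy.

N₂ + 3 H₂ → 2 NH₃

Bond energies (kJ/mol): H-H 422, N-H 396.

D(N≡N) ≈ 964 kJ/mol

Let D be the N≡N bond energy.
Σ(broken) = 3×422 + 1×D = 1266 + D
Σ(formed) = 6×396 = 2376
ΔH = Σ(broken) − Σ(formed) = (1266 + D) − (2376) = −1110 + D
Setting this equal to −146 kJ gives D = 964 kJ/mol.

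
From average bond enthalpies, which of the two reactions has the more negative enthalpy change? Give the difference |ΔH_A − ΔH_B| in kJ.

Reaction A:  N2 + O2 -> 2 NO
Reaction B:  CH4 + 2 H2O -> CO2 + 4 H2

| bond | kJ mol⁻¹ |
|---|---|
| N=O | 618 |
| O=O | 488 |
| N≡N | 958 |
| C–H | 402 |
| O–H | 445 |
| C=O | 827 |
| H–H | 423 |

Reaction B, by 168 kJ

Reaction A:
  Bonds broken (reactants):
    N≡N: 1 × 958 = 958
    O=O: 1 × 488 = 488
    Σ(broken) = 1446 kJ
  Bonds formed (products):
    N=O: 2 × 618 = 1236
    Σ(formed) = 1236 kJ
  ΔH_A = 1446 − 1236 = +210 kJ
Reaction B:
  Bonds broken (reactants):
    C–H: 4 × 402 = 1608
    O–H: 4 × 445 = 1780
    Σ(broken) = 3388 kJ
  Bonds formed (products):
    C=O: 2 × 827 = 1654
    H–H: 4 × 423 = 1692
    Σ(formed) = 3346 kJ
  ΔH_B = 3388 − 3346 = +42 kJ
ΔH_A − ΔH_B = +168 kJ, so reaction B has the more negative ΔH; |ΔH_A − ΔH_B| = 168 kJ.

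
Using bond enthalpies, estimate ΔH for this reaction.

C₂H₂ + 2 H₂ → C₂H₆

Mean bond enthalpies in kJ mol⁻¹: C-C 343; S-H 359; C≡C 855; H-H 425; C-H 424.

ΔH ≈ −334 kJ

Bonds broken (reactants):
  C≡C: 1 × 855 = 855
  C-H: 2 × 424 = 848
  H-H: 2 × 425 = 850
  Σ(broken) = 2553 kJ
Bonds formed (products):
  C-C: 1 × 343 = 343
  C-H: 6 × 424 = 2544
  Σ(formed) = 2887 kJ
ΔH = Σ(broken) − Σ(formed) = 2553 − 2887 = −334 kJ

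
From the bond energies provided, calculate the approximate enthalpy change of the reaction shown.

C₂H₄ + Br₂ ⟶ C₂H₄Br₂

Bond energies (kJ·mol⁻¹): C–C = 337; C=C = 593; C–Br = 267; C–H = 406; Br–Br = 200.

ΔH ≈ −78 kJ

Bonds broken (reactants):
  Br–Br: 1 × 200 = 200
  C–H: 4 × 406 = 1624
  C=C: 1 × 593 = 593
  Σ(broken) = 2417 kJ
Bonds formed (products):
  C–Br: 2 × 267 = 534
  C–C: 1 × 337 = 337
  C–H: 4 × 406 = 1624
  Σ(formed) = 2495 kJ
ΔH = Σ(broken) − Σ(formed) = 2417 − 2495 = −78 kJ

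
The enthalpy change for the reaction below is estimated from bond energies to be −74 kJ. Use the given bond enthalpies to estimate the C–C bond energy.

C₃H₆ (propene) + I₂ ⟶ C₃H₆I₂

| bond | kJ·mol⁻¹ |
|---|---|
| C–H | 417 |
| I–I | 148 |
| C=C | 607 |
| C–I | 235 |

Let D be the C–C bond energy.
Σ(broken) = 1×D + 6×417 + 1×607 + 1×148 = 3257 + D
Σ(formed) = 2×D + 6×417 + 2×235 = 2972 + 2D
ΔH = Σ(broken) − Σ(formed) = (3257 + D) − (2972 + 2D) = +285 − D
Setting this equal to −74 kJ gives D = 359 kJ/mol.

D(C–C) ≈ 359 kJ/mol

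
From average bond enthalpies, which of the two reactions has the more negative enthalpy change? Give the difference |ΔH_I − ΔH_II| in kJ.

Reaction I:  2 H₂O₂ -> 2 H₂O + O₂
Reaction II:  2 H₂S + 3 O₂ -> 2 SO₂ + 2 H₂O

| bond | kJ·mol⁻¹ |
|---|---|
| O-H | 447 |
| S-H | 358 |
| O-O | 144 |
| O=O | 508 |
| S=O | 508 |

Reaction II, by 644 kJ

Reaction I:
  Bonds broken (reactants):
    O-H: 4 × 447 = 1788
    O-O: 2 × 144 = 288
    Σ(broken) = 2076 kJ
  Bonds formed (products):
    O-H: 4 × 447 = 1788
    O=O: 1 × 508 = 508
    Σ(formed) = 2296 kJ
  ΔH_I = 2076 − 2296 = −220 kJ
Reaction II:
  Bonds broken (reactants):
    O=O: 3 × 508 = 1524
    S-H: 4 × 358 = 1432
    Σ(broken) = 2956 kJ
  Bonds formed (products):
    O-H: 4 × 447 = 1788
    S=O: 4 × 508 = 2032
    Σ(formed) = 3820 kJ
  ΔH_II = 2956 − 3820 = −864 kJ
ΔH_I − ΔH_II = +644 kJ, so reaction II has the more negative ΔH; |ΔH_I − ΔH_II| = 644 kJ.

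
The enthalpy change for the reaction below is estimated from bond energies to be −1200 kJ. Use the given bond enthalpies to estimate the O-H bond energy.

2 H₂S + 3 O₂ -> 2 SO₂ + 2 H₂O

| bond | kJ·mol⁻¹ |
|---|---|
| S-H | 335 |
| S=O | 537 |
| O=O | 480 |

D(O-H) ≈ 458 kJ/mol

Let D be the O-H bond energy.
Σ(broken) = 3×480 + 4×335 = 2780
Σ(formed) = 4×D + 4×537 = 2148 + 4D
ΔH = Σ(broken) − Σ(formed) = (2780) − (2148 + 4D) = +632 − 4D
Setting this equal to −1200 kJ gives 4D = 1832, so D = 458 kJ/mol.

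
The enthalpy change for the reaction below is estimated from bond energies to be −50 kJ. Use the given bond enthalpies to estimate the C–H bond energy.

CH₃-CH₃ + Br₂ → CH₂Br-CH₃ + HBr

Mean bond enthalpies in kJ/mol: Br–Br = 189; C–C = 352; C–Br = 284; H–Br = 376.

Let D be the C–H bond energy.
Σ(broken) = 1×189 + 1×352 + 6×D = 541 + 6D
Σ(formed) = 1×284 + 1×352 + 5×D + 1×376 = 1012 + 5D
ΔH = Σ(broken) − Σ(formed) = (541 + 6D) − (1012 + 5D) = −471 + D
Setting this equal to −50 kJ gives D = 421 kJ/mol.

D(C–H) ≈ 421 kJ/mol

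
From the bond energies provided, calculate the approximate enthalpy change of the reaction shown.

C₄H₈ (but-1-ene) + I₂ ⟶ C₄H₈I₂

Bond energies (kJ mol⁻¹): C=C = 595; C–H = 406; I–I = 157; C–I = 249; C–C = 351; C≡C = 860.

ΔH ≈ −97 kJ

Bonds broken (reactants):
  C–C: 2 × 351 = 702
  C–H: 8 × 406 = 3248
  C=C: 1 × 595 = 595
  I–I: 1 × 157 = 157
  Σ(broken) = 4702 kJ
Bonds formed (products):
  C–C: 3 × 351 = 1053
  C–H: 8 × 406 = 3248
  C–I: 2 × 249 = 498
  Σ(formed) = 4799 kJ
ΔH = Σ(broken) − Σ(formed) = 4702 − 4799 = −97 kJ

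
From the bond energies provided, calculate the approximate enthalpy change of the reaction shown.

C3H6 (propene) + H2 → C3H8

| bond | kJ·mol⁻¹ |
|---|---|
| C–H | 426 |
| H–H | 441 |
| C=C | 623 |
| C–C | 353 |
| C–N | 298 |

Bonds broken (reactants):
  C–C: 1 × 353 = 353
  C–H: 6 × 426 = 2556
  C=C: 1 × 623 = 623
  H–H: 1 × 441 = 441
  Σ(broken) = 3973 kJ
Bonds formed (products):
  C–C: 2 × 353 = 706
  C–H: 8 × 426 = 3408
  Σ(formed) = 4114 kJ
ΔH = Σ(broken) − Σ(formed) = 3973 − 4114 = −141 kJ

ΔH ≈ −141 kJ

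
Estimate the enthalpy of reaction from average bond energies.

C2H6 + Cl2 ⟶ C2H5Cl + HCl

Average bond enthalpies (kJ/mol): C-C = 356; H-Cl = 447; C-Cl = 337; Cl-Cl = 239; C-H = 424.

ΔH ≈ −121 kJ

Bonds broken (reactants):
  C-C: 1 × 356 = 356
  C-H: 6 × 424 = 2544
  Cl-Cl: 1 × 239 = 239
  Σ(broken) = 3139 kJ
Bonds formed (products):
  C-C: 1 × 356 = 356
  C-Cl: 1 × 337 = 337
  C-H: 5 × 424 = 2120
  H-Cl: 1 × 447 = 447
  Σ(formed) = 3260 kJ
ΔH = Σ(broken) − Σ(formed) = 3139 − 3260 = −121 kJ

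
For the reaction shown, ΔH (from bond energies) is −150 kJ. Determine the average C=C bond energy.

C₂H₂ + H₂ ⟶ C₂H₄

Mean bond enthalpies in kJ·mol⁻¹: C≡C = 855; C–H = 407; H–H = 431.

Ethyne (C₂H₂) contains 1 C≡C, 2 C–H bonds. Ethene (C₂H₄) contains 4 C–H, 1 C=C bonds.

D(C=C) ≈ 622 kJ/mol

Let D be the C=C bond energy.
Σ(broken) = 1×855 + 2×407 + 1×431 = 2100
Σ(formed) = 4×407 + 1×D = 1628 + D
ΔH = Σ(broken) − Σ(formed) = (2100) − (1628 + D) = +472 − D
Setting this equal to −150 kJ gives D = 622 kJ/mol.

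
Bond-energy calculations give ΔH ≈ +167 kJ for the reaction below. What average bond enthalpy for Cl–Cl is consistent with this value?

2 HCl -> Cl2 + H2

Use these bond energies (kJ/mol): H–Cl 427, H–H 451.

D(Cl–Cl) ≈ 236 kJ/mol

Let D be the Cl–Cl bond energy.
Σ(broken) = 2×427 = 854
Σ(formed) = 1×D + 1×451 = 451 + D
ΔH = Σ(broken) − Σ(formed) = (854) − (451 + D) = +403 − D
Setting this equal to +167 kJ gives D = 236 kJ/mol.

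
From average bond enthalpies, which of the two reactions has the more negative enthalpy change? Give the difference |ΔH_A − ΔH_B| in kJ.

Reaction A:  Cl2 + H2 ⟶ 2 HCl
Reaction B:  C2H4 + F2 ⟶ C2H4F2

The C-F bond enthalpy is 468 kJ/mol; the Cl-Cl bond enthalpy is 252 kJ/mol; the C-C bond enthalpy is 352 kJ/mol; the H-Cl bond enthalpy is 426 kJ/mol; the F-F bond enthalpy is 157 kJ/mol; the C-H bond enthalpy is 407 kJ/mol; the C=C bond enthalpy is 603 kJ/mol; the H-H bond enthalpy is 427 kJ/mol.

Reaction B, by 355 kJ

Reaction A:
  Bonds broken (reactants):
    Cl-Cl: 1 × 252 = 252
    H-H: 1 × 427 = 427
    Σ(broken) = 679 kJ
  Bonds formed (products):
    H-Cl: 2 × 426 = 852
    Σ(formed) = 852 kJ
  ΔH_A = 679 − 852 = −173 kJ
Reaction B:
  Bonds broken (reactants):
    C-H: 4 × 407 = 1628
    C=C: 1 × 603 = 603
    F-F: 1 × 157 = 157
    Σ(broken) = 2388 kJ
  Bonds formed (products):
    C-C: 1 × 352 = 352
    C-F: 2 × 468 = 936
    C-H: 4 × 407 = 1628
    Σ(formed) = 2916 kJ
  ΔH_B = 2388 − 2916 = −528 kJ
ΔH_A − ΔH_B = +355 kJ, so reaction B has the more negative ΔH; |ΔH_A − ΔH_B| = 355 kJ.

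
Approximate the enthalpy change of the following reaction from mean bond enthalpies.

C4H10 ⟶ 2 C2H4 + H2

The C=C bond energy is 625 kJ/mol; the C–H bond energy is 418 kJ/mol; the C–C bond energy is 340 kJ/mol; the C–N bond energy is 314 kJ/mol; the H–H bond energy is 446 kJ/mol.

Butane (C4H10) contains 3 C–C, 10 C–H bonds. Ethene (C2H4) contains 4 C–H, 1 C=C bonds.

Bonds broken (reactants):
  C–C: 3 × 340 = 1020
  C–H: 10 × 418 = 4180
  Σ(broken) = 5200 kJ
Bonds formed (products):
  C–H: 8 × 418 = 3344
  C=C: 2 × 625 = 1250
  H–H: 1 × 446 = 446
  Σ(formed) = 5040 kJ
ΔH = Σ(broken) − Σ(formed) = 5200 − 5040 = +160 kJ

ΔH ≈ +160 kJ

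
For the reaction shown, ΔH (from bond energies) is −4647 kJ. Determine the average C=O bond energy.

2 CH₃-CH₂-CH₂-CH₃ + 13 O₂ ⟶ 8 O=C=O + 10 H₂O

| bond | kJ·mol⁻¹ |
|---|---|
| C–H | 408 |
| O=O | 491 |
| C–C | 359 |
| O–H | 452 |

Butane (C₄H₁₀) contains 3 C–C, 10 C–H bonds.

D(C=O) ≈ 769 kJ/mol

Let D be the C=O bond energy.
Σ(broken) = 6×359 + 20×408 + 13×491 = 16697
Σ(formed) = 16×D + 20×452 = 9040 + 16D
ΔH = Σ(broken) − Σ(formed) = (16697) − (9040 + 16D) = +7657 − 16D
Setting this equal to −4647 kJ gives 16D = 12304, so D = 769 kJ/mol.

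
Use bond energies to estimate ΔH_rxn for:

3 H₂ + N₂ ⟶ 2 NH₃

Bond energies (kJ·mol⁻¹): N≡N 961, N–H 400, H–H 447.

Bonds broken (reactants):
  H–H: 3 × 447 = 1341
  N≡N: 1 × 961 = 961
  Σ(broken) = 2302 kJ
Bonds formed (products):
  N–H: 6 × 400 = 2400
  Σ(formed) = 2400 kJ
ΔH = Σ(broken) − Σ(formed) = 2302 − 2400 = −98 kJ

ΔH ≈ −98 kJ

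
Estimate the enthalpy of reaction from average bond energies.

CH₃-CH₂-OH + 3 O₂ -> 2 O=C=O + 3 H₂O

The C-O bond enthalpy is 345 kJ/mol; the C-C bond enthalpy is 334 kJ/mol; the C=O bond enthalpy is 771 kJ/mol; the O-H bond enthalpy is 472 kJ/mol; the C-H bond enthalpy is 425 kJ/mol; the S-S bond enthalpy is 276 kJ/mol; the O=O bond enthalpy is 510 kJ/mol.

ΔH ≈ −1110 kJ

Bonds broken (reactants):
  C-C: 1 × 334 = 334
  C-H: 5 × 425 = 2125
  C-O: 1 × 345 = 345
  O-H: 1 × 472 = 472
  O=O: 3 × 510 = 1530
  Σ(broken) = 4806 kJ
Bonds formed (products):
  C=O: 4 × 771 = 3084
  O-H: 6 × 472 = 2832
  Σ(formed) = 5916 kJ
ΔH = Σ(broken) − Σ(formed) = 4806 − 5916 = −1110 kJ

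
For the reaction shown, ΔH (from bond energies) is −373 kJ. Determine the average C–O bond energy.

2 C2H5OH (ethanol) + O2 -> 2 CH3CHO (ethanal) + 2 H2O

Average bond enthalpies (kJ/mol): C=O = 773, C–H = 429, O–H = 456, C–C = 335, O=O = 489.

Let D be the C–O bond energy.
Σ(broken) = 2×335 + 10×429 + 2×D + 2×456 + 1×489 = 6361 + 2D
Σ(formed) = 2×335 + 8×429 + 2×773 + 4×456 = 7472
ΔH = Σ(broken) − Σ(formed) = (6361 + 2D) − (7472) = −1111 + 2D
Setting this equal to −373 kJ gives 2D = 738, so D = 369 kJ/mol.

D(C–O) ≈ 369 kJ/mol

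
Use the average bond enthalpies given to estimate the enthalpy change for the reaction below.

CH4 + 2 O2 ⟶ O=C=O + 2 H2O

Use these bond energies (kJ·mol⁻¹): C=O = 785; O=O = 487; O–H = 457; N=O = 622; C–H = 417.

ΔH ≈ −756 kJ

Bonds broken (reactants):
  C–H: 4 × 417 = 1668
  O=O: 2 × 487 = 974
  Σ(broken) = 2642 kJ
Bonds formed (products):
  C=O: 2 × 785 = 1570
  O–H: 4 × 457 = 1828
  Σ(formed) = 3398 kJ
ΔH = Σ(broken) − Σ(formed) = 2642 − 3398 = −756 kJ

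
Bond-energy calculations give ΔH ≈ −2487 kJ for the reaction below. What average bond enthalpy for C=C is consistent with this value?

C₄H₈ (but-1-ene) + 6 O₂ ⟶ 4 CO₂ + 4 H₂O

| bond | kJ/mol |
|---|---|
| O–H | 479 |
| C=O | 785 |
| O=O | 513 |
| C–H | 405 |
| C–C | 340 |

D(C=C) ≈ 627 kJ/mol

Let D be the C=C bond energy.
Σ(broken) = 2×340 + 8×405 + 1×D + 6×513 = 6998 + D
Σ(formed) = 8×785 + 8×479 = 10112
ΔH = Σ(broken) − Σ(formed) = (6998 + D) − (10112) = −3114 + D
Setting this equal to −2487 kJ gives D = 627 kJ/mol.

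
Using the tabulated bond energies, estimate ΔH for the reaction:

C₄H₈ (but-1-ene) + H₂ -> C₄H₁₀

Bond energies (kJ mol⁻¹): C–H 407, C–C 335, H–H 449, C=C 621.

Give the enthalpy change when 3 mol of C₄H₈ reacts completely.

ΔH = −237 kJ

Bonds broken (reactants):
  C–C: 2 × 335 = 670
  C–H: 8 × 407 = 3256
  C=C: 1 × 621 = 621
  H–H: 1 × 449 = 449
  Σ(broken) = 4996 kJ
Bonds formed (products):
  C–C: 3 × 335 = 1005
  C–H: 10 × 407 = 4070
  Σ(formed) = 5075 kJ
ΔH = Σ(broken) − Σ(formed) = 4996 − 5075 = −79 kJ
For 3× the reaction as written: 3 × (−79) = −237 kJ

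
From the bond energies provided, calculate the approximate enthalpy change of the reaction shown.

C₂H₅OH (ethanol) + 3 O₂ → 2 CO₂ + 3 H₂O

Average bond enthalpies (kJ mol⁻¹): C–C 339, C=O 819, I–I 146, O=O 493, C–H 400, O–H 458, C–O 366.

Bonds broken (reactants):
  C–C: 1 × 339 = 339
  C–H: 5 × 400 = 2000
  C–O: 1 × 366 = 366
  O–H: 1 × 458 = 458
  O=O: 3 × 493 = 1479
  Σ(broken) = 4642 kJ
Bonds formed (products):
  C=O: 4 × 819 = 3276
  O–H: 6 × 458 = 2748
  Σ(formed) = 6024 kJ
ΔH = Σ(broken) − Σ(formed) = 4642 − 6024 = −1382 kJ

ΔH ≈ −1382 kJ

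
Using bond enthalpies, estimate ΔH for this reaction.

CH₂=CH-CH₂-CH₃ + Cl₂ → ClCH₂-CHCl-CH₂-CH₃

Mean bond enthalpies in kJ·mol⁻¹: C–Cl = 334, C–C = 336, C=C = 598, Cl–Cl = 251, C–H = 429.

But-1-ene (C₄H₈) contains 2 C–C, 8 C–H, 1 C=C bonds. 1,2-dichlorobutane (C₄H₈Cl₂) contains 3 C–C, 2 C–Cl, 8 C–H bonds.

Bonds broken (reactants):
  C–C: 2 × 336 = 672
  C–H: 8 × 429 = 3432
  C=C: 1 × 598 = 598
  Cl–Cl: 1 × 251 = 251
  Σ(broken) = 4953 kJ
Bonds formed (products):
  C–C: 3 × 336 = 1008
  C–Cl: 2 × 334 = 668
  C–H: 8 × 429 = 3432
  Σ(formed) = 5108 kJ
ΔH = Σ(broken) − Σ(formed) = 4953 − 5108 = −155 kJ

ΔH ≈ −155 kJ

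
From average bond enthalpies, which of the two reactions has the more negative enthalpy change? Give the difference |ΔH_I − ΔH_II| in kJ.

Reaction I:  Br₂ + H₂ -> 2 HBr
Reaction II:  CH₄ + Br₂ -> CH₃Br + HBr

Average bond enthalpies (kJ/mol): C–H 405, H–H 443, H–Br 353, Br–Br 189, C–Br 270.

Reaction I, by 45 kJ

Reaction I:
  Bonds broken (reactants):
    Br–Br: 1 × 189 = 189
    H–H: 1 × 443 = 443
    Σ(broken) = 632 kJ
  Bonds formed (products):
    H–Br: 2 × 353 = 706
    Σ(formed) = 706 kJ
  ΔH_I = 632 − 706 = −74 kJ
Reaction II:
  Bonds broken (reactants):
    Br–Br: 1 × 189 = 189
    C–H: 4 × 405 = 1620
    Σ(broken) = 1809 kJ
  Bonds formed (products):
    C–Br: 1 × 270 = 270
    C–H: 3 × 405 = 1215
    H–Br: 1 × 353 = 353
    Σ(formed) = 1838 kJ
  ΔH_II = 1809 − 1838 = −29 kJ
ΔH_I − ΔH_II = −45 kJ, so reaction I has the more negative ΔH; |ΔH_I − ΔH_II| = 45 kJ.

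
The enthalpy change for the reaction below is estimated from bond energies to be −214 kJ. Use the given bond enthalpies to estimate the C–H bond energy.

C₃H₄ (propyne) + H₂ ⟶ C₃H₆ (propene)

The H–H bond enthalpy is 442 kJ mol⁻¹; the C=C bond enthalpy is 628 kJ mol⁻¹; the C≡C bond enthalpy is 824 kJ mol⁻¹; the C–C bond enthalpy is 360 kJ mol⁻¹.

D(C–H) ≈ 426 kJ/mol

Let D be the C–H bond energy.
Σ(broken) = 1×824 + 1×360 + 4×D + 1×442 = 1626 + 4D
Σ(formed) = 1×360 + 6×D + 1×628 = 988 + 6D
ΔH = Σ(broken) − Σ(formed) = (1626 + 4D) − (988 + 6D) = +638 − 2D
Setting this equal to −214 kJ gives 2D = 852, so D = 426 kJ/mol.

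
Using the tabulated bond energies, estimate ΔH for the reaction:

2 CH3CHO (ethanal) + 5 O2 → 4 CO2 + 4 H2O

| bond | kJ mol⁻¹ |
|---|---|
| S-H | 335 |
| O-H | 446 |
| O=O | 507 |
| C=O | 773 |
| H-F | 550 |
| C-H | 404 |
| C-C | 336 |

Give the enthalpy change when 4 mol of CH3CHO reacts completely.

Bonds broken (reactants):
  C-C: 2 × 336 = 672
  C-H: 8 × 404 = 3232
  C=O: 2 × 773 = 1546
  O=O: 5 × 507 = 2535
  Σ(broken) = 7985 kJ
Bonds formed (products):
  C=O: 8 × 773 = 6184
  O-H: 8 × 446 = 3568
  Σ(formed) = 9752 kJ
ΔH = Σ(broken) − Σ(formed) = 7985 − 9752 = −1767 kJ
For 2× the reaction as written: 2 × (−1767) = −3534 kJ

ΔH = −3534 kJ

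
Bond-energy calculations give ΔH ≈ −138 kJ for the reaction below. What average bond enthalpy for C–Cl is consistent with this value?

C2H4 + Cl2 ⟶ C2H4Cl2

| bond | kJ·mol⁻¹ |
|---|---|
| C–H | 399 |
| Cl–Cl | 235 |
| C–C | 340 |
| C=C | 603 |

D(C–Cl) ≈ 318 kJ/mol

Let D be the C–Cl bond energy.
Σ(broken) = 4×399 + 1×603 + 1×235 = 2434
Σ(formed) = 1×340 + 2×D + 4×399 = 1936 + 2D
ΔH = Σ(broken) − Σ(formed) = (2434) − (1936 + 2D) = +498 − 2D
Setting this equal to −138 kJ gives 2D = 636, so D = 318 kJ/mol.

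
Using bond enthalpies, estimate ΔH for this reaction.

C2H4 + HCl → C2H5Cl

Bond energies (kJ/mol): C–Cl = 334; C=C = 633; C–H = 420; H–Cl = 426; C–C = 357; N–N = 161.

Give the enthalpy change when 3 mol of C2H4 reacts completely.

ΔH = −156 kJ

Bonds broken (reactants):
  C–H: 4 × 420 = 1680
  C=C: 1 × 633 = 633
  H–Cl: 1 × 426 = 426
  Σ(broken) = 2739 kJ
Bonds formed (products):
  C–C: 1 × 357 = 357
  C–Cl: 1 × 334 = 334
  C–H: 5 × 420 = 2100
  Σ(formed) = 2791 kJ
ΔH = Σ(broken) − Σ(formed) = 2739 − 2791 = −52 kJ
For 3× the reaction as written: 3 × (−52) = −156 kJ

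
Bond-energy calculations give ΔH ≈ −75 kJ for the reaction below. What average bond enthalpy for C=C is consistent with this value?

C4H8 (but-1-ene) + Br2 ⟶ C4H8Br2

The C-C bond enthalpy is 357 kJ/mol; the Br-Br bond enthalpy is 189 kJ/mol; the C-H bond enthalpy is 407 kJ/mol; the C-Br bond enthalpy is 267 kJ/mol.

D(C=C) ≈ 627 kJ/mol

Let D be the C=C bond energy.
Σ(broken) = 1×189 + 2×357 + 8×407 + 1×D = 4159 + D
Σ(formed) = 2×267 + 3×357 + 8×407 = 4861
ΔH = Σ(broken) − Σ(formed) = (4159 + D) − (4861) = −702 + D
Setting this equal to −75 kJ gives D = 627 kJ/mol.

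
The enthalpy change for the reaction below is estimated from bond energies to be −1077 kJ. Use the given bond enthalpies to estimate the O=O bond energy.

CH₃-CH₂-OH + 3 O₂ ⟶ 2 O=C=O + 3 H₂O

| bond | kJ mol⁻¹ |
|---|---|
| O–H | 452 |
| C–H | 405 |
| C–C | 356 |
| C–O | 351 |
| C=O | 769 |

Let D be the O=O bond energy.
Σ(broken) = 1×356 + 5×405 + 1×351 + 1×452 + 3×D = 3184 + 3D
Σ(formed) = 4×769 + 6×452 = 5788
ΔH = Σ(broken) − Σ(formed) = (3184 + 3D) − (5788) = −2604 + 3D
Setting this equal to −1077 kJ gives 3D = 1527, so D = 509 kJ/mol.

D(O=O) ≈ 509 kJ/mol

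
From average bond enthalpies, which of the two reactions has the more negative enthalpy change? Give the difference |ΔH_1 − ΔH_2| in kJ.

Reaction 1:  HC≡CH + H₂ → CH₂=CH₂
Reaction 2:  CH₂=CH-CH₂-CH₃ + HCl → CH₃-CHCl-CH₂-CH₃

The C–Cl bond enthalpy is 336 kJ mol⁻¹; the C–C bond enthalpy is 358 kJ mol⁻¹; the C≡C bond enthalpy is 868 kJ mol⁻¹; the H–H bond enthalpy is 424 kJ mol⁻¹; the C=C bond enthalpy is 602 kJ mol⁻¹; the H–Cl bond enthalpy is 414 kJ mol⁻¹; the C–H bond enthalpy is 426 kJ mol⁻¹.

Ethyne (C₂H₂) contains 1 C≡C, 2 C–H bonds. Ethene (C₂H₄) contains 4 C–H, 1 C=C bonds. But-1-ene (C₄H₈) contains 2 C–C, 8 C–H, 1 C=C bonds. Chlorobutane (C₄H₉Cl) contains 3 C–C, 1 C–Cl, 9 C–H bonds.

Reaction 1, by 58 kJ

Reaction 1:
  Bonds broken (reactants):
    C≡C: 1 × 868 = 868
    C–H: 2 × 426 = 852
    H–H: 1 × 424 = 424
    Σ(broken) = 2144 kJ
  Bonds formed (products):
    C–H: 4 × 426 = 1704
    C=C: 1 × 602 = 602
    Σ(formed) = 2306 kJ
  ΔH_1 = 2144 − 2306 = −162 kJ
Reaction 2:
  Bonds broken (reactants):
    C–C: 2 × 358 = 716
    C–H: 8 × 426 = 3408
    C=C: 1 × 602 = 602
    H–Cl: 1 × 414 = 414
    Σ(broken) = 5140 kJ
  Bonds formed (products):
    C–C: 3 × 358 = 1074
    C–Cl: 1 × 336 = 336
    C–H: 9 × 426 = 3834
    Σ(formed) = 5244 kJ
  ΔH_2 = 5140 − 5244 = −104 kJ
ΔH_1 − ΔH_2 = −58 kJ, so reaction 1 has the more negative ΔH; |ΔH_1 − ΔH_2| = 58 kJ.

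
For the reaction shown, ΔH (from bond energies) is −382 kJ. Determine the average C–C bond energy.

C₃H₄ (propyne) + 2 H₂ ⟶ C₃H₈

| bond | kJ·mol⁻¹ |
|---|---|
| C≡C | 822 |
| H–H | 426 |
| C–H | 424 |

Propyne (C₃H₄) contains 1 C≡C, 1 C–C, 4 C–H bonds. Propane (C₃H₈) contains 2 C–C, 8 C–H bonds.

D(C–C) ≈ 360 kJ/mol

Let D be the C–C bond energy.
Σ(broken) = 1×822 + 1×D + 4×424 + 2×426 = 3370 + D
Σ(formed) = 2×D + 8×424 = 3392 + 2D
ΔH = Σ(broken) − Σ(formed) = (3370 + D) − (3392 + 2D) = −22 − D
Setting this equal to −382 kJ gives D = 360 kJ/mol.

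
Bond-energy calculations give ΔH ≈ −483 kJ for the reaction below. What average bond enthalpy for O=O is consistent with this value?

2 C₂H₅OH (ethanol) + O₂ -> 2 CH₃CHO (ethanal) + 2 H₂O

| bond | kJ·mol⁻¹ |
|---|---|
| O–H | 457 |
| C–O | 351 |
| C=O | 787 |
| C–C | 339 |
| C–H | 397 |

Let D be the O=O bond energy.
Σ(broken) = 2×339 + 10×397 + 2×351 + 2×457 + 1×D = 6264 + D
Σ(formed) = 2×339 + 8×397 + 2×787 + 4×457 = 7256
ΔH = Σ(broken) − Σ(formed) = (6264 + D) − (7256) = −992 + D
Setting this equal to −483 kJ gives D = 509 kJ/mol.

D(O=O) ≈ 509 kJ/mol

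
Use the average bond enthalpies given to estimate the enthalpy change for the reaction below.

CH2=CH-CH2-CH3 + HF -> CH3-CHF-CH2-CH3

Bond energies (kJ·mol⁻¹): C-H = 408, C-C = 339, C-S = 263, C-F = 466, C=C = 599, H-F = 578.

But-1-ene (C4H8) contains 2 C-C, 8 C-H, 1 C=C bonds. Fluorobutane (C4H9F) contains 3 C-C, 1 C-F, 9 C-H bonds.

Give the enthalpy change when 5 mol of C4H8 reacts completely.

ΔH = −180 kJ

Bonds broken (reactants):
  C-C: 2 × 339 = 678
  C-H: 8 × 408 = 3264
  C=C: 1 × 599 = 599
  H-F: 1 × 578 = 578
  Σ(broken) = 5119 kJ
Bonds formed (products):
  C-C: 3 × 339 = 1017
  C-F: 1 × 466 = 466
  C-H: 9 × 408 = 3672
  Σ(formed) = 5155 kJ
ΔH = Σ(broken) − Σ(formed) = 5119 − 5155 = −36 kJ
For 5× the reaction as written: 5 × (−36) = −180 kJ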